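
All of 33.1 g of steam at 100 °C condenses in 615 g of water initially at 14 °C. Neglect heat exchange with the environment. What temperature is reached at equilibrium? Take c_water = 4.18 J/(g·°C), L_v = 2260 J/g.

Energy conservation, ΣQ = 0:
condense steam: −33.1·2260 = −74806; condensate cools 100→T: 33.1·4.18·(T − 100) = 138.36(T − 100); original water: 2570.7(T − 14)
2709.1 T = 74806 + 13836 + 35990 = 124632
T ≈ 46.01 °C — below 100 °C, confirming all the steam condensed.

T_f ≈ 46.0 °C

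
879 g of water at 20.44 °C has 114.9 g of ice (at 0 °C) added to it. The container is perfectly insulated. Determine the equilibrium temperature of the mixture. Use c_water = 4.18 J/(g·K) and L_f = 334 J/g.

T_f ≈ 8.8 °C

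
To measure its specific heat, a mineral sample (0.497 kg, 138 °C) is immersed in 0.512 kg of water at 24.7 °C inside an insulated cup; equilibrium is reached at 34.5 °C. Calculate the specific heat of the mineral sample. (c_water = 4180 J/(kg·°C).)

c ≈ 408 J/(kg·°C)

m_s c (T_s − T_f) = m_water c_water (T_f − T_0):
0.497·c·(138 − 34.5) = 0.512·4180·(34.5 − 24.7)
51.44 c = 20974  ⇒  c ≈ 407.7 J/(kg·°C)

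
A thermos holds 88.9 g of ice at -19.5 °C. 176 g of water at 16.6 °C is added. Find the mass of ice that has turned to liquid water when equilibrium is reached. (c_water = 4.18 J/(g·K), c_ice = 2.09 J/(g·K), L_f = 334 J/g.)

Heat available from the water dropping to 0 °C: 176×4.18×16.6 = 12212 J.
Of that, 88.9×2.09×19.5 = 3623.1 J goes to bring the ice to 0 °C, leaving 8589.2 J.
Melting all 88.9 g of ice would need 88.9×334 = 29693 J.
8589.2 J < 29693 J, so only part of the ice melts and the system sits at 0 °C.
m_melt = 8589.2 / L_f = 25.72 g.

m_melted ≈ 25.7 g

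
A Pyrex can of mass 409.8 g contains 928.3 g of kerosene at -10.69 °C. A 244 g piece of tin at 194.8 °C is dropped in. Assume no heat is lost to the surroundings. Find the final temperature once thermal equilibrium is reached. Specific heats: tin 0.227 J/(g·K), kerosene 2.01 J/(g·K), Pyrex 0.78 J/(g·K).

T_f is the heat-capacity-weighted average of the initial temperatures:
T_f = (55.39·194.8 + 1865.9·(-10.69) + 319.64·(-10.69)) / (55.39 + 1865.9 + 319.64)
    = -12574 / 2240.9 ≈ -5.61 °C

T_f ≈ -5.6 °C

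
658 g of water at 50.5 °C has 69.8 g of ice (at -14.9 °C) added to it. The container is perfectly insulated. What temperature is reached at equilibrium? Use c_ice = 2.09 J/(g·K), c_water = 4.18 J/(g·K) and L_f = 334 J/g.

T_f ≈ 37.3 °C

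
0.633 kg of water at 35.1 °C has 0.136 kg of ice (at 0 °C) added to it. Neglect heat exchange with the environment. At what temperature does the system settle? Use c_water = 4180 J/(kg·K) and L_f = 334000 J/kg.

Energy conservation, ΣQ = 0:
latent heat to melt: 0.136×334000 = 45424
  warm the meltwater: 568.48 T
  water: 2645.9(T − 35.1)
3214.4 T = 92872 − 45424 = 47448
T ≈ 14.76 °C. Since T > 0 °C, the all-ice-melts assumption holds.

T_f ≈ 14.8 °C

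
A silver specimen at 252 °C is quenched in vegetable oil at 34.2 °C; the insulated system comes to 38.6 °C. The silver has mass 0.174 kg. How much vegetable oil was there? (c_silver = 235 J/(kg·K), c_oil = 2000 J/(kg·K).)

Taking heat into each body as positive, Σ m c ΔT = 0:
0.174·235·(38.6 − 252) + m·2000·(38.6 − 34.2) = 0
8800 m = 8725.9
m = 8725.9/8800 ≈ 0.9916 kg

m ≈ 0.992 kg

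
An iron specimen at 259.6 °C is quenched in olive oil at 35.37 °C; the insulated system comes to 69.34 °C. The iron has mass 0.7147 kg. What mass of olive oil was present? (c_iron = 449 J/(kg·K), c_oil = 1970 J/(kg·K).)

Heat lost by the iron = heat gained by the oil:
0.7147·449·(259.6 − 69.34) = m·1970·(69.34 − 35.37)
66921 m = 61054  ⇒  m ≈ 0.9123 kg

m ≈ 0.912 kg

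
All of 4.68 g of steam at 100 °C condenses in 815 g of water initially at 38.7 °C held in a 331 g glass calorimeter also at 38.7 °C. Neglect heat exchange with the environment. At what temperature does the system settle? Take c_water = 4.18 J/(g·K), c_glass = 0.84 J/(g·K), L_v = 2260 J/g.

T_f ≈ 41.9 °C

Taking heat into each body as positive, Σ m c ΔT = 0:
steam→water at 100 °C releases m L_v = 4.68×2260 = 10577
  condensate cools 100→T: 4.68×4.18×(T − 100) = 19.56(T − 100)
  original water: 3406.7(T − 38.7)
  cup: 278.04(T − 38.7)
3704.3 T = 10577 + 1956.2 + 142599 = 155132
T ≈ 41.88 °C (< 100 °C, so full condensation is consistent).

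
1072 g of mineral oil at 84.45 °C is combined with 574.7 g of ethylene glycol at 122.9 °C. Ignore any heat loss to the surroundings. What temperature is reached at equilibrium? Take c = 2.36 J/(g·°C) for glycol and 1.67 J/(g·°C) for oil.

Net heat exchanged in the isolated system is zero:
574.7×2.36×(T − 122.9) + 1072×1.67×(T − 84.45) = 0
1356.3(T − 122.9) + 1790.2(T − 84.45) = 0
3146.5 T = 317874
T = 317874 / 3146.5 = 101 °C

T_f ≈ 101.0 °C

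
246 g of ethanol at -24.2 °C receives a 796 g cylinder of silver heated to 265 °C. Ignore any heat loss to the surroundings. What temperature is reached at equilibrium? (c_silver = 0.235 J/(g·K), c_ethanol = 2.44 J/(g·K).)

T_f ≈ 44.5 °C

|Q_silver| = |Q_ethanol|:
796×0.235×(265 − T) = 246×2.44×(T − (-24.2))
187.06(265 − T) = 600.24(T − (-24.2))
787.3 T = 35045  ⇒  T ≈ 44.51 °C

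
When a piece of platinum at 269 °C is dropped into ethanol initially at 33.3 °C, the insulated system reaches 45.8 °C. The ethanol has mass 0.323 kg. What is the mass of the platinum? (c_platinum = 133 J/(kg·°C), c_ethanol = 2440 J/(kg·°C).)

m ≈ 0.332 kg

|Q_platinum| = |Q_ethanol|:
m×133×(269 − 45.8) = 0.323×2440×(45.8 − 33.3)
29686 m = 9851.5  ⇒  m ≈ 0.3319 kg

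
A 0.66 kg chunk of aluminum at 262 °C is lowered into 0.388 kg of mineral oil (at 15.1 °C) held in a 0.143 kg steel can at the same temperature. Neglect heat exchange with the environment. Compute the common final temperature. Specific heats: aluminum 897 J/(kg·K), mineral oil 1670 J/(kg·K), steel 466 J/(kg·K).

T_f ≈ 127.0 °C

Energy conservation, ΣQ = 0:
0.66*897*(T − 262) + 0.388*1670*(T − 15.1) + 0.143*466*(T − 15.1) = 0
(592.02 + 647.96 + 66.64) T = 592.02*262 + 647.96*15.1 + 66.64*15.1
T = 165900 / 1306.6 = 127 °C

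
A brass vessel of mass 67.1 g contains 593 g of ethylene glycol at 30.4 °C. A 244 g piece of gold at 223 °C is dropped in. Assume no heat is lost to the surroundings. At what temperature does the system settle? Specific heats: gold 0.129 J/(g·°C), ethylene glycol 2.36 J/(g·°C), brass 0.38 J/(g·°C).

T_f is the heat-capacity-weighted average of the initial temperatures:
T_f = (31.48·223 + 1399.5·30.4 + 25.5·30.4) / (31.48 + 1399.5 + 25.5)
    = 50338 / 1456.5 ≈ 34.56 °C

T_f ≈ 34.6 °C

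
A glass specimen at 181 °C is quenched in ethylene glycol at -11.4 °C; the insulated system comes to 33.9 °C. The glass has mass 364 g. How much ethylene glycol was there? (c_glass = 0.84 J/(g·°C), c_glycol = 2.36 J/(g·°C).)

m ≈ 421 g

Heat lost by the glass = heat gained by the glycol:
364×0.84×(181 − 33.9) = m×2.36×(33.9 − (-11.4))
106.91 m = 44977  ⇒  m ≈ 420.7 g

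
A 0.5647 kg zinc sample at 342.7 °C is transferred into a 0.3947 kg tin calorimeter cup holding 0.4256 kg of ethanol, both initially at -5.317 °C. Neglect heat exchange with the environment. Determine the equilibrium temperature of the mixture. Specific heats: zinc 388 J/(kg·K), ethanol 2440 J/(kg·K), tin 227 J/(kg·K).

T_f ≈ 51.3 °C

Setting the total heat transfer to zero:
0.5647·388·(T − 342.7) + 0.4256·2440·(T − (-5.317)) + 0.3947·227·(T − (-5.317)) = 0
1347.2 T = 69089
T ≈ 51.28 °C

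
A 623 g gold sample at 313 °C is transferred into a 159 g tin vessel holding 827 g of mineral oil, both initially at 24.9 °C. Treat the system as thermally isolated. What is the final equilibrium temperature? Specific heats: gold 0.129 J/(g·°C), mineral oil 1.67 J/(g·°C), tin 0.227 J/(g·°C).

T_f ≈ 40.4 °C

Heat gained plus heat lost sum to zero:
623×0.129×(T − 313) + 827×1.67×(T − 24.9) + 159×0.227×(T − 24.9) = 0
1497.5 T = 60443
T = 60443 / 1497.5 = 40.4 °C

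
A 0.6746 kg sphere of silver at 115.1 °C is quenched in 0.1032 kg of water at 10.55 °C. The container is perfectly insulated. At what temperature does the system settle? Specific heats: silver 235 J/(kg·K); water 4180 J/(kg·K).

T_f ≈ 38.6 °C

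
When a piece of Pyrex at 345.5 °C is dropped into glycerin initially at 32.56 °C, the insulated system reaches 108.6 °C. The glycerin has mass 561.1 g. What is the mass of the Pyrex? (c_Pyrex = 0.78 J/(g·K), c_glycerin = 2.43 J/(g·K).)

m ≈ 561 g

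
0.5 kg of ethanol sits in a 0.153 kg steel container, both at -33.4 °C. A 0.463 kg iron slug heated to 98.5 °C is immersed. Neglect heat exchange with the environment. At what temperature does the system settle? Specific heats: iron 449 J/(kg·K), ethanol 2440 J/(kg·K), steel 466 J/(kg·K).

T_f ≈ -15.1 °C

T_f is the heat-capacity-weighted average of the initial temperatures:
T_f = (207.89·98.5 + 1220·(-33.4) + 71.3·(-33.4)) / (207.89 + 1220 + 71.3)
    = -22652 / 1499.2 ≈ -15.11 °C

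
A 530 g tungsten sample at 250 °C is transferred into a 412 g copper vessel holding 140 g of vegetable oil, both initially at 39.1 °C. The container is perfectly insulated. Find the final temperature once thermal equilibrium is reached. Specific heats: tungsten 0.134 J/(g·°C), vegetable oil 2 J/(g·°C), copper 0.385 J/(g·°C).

T_f ≈ 68.5 °C

Setting the total heat transfer to zero:
530·0.134·(T − 250) + 140·2·(T − 39.1) + 412·0.385·(T − 39.1) = 0
509.64 T = 34905
T ≈ 68.49 °C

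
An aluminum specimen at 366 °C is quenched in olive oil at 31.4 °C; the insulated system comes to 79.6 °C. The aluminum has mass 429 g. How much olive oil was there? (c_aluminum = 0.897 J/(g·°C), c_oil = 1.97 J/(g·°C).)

m ≈ 1160 g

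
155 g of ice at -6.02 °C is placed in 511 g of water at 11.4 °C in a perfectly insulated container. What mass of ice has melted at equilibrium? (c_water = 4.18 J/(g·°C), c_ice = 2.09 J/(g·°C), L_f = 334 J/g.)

m_melted ≈ 67.1 g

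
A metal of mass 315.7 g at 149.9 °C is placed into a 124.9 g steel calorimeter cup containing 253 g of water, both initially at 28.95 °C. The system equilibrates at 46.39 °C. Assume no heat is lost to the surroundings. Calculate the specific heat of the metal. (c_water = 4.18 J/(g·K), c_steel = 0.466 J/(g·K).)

c ≈ 0.595 J/(g·K)

Net heat exchanged in the isolated system is zero:
315.7·c·(46.39 − 149.9) + 253·4.18·(46.39 − 28.95) + 124.9·0.466·(46.39 − 28.95) = 0
-32678 c = -19459
c = -19459/-32678 ≈ 0.5955 J/(g·K)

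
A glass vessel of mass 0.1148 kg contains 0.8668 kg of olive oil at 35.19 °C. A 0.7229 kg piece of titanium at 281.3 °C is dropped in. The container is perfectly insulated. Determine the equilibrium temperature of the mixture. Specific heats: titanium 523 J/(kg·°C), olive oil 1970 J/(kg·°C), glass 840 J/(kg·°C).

Heat gained plus heat lost sum to zero:
0.7229×523×(T − 281.3) + 0.8668×1970×(T − 35.19) + 0.1148×840×(T − 35.19) = 0
2182.1 T = 169837
T = 169837/2182.1 ≈ 77.83 °C

T_f ≈ 77.8 °C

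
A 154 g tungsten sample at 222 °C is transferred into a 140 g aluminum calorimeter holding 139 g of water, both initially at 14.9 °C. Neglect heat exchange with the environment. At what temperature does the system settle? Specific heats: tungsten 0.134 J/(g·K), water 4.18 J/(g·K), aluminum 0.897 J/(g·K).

T_f ≈ 20.8 °C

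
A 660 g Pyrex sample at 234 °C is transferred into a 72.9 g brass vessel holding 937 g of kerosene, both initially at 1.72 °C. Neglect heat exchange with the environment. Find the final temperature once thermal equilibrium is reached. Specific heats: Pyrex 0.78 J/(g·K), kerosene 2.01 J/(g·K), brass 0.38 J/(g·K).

Heat gained plus heat lost sum to zero:
660·0.78·(T − 234) + 937·2.01·(T − 1.72) + 72.9·0.38·(T − 1.72) = 0
2425.9 T = 123750
T = 123750 / 2425.9 = 51 °C

T_f ≈ 51.0 °C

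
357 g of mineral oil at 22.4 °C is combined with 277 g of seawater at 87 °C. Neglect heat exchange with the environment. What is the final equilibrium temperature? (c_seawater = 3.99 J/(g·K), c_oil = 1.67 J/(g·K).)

T_f ≈ 64.4 °C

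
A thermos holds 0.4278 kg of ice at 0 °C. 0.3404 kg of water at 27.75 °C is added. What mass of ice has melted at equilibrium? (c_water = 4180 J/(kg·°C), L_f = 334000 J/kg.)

Water can give up m c ΔT = 0.3404×4180×27.75 = 39485 J before reaching 0 °C.
To melt every bit of ice: 0.4278×334000 = 142885 J.
That's not enough to melt it all — equilibrium is at 0 °C with ice remaining.
m_melt = 39485 / L_f = 0.1182 kg.

m_melted ≈ 0.118 kg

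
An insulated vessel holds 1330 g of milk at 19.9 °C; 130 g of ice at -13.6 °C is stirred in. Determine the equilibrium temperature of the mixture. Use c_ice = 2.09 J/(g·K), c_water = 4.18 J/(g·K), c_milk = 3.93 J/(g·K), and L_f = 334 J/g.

Energy balance with sensible and latent terms:
warm ice to 0 °C: 130×2.09×(0 − (-13.6)) = 3695.1
  fusion: m_ice L_f = 130×334 = 43420
  meltwater 0→T: 130×4.18×T = 543.4 T
  milk cools: 1330×3.93×(T − 19.9) = 5226.9(T − 19.9)
5770.3 T = 104015 − 47115 = 56900
T ≈ 9.86 °C (positive, so assuming full melt was valid).

T_f ≈ 9.9 °C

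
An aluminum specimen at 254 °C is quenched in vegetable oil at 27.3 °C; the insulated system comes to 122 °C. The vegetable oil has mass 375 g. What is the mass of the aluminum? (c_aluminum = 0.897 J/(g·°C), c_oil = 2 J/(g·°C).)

m ≈ 600 g

Heat lost by the aluminum = heat gained by the oil:
m·0.897·(254 − 122) = 375·2·(122 − 27.3)
118.4 m = 71025  ⇒  m ≈ 599.9 g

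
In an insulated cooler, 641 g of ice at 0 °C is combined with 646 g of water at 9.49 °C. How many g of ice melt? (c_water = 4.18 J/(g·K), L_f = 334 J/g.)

m_melted ≈ 76.7 g

Heat available from the water dropping to 0 °C: 646·4.18·9.49 = 25626 J.
Melting all 641 g of ice would need 641·334 = 214094 J.
25626 J < 214094 J, so only part of the ice melts and the system sits at 0 °C.
m_melt = 25626 / L_f = 76.72 g.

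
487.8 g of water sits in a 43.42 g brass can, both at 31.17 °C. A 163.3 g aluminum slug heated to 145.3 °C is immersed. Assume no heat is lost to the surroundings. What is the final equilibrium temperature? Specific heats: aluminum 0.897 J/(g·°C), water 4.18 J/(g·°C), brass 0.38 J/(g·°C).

T_f is the heat-capacity-weighted average of the initial temperatures:
T_f = (146.48*145.3 + 2039*31.17 + 16.5*31.17) / (146.48 + 2039 + 16.5)
    = 85354 / 2202 ≈ 38.76 °C

T_f ≈ 38.8 °C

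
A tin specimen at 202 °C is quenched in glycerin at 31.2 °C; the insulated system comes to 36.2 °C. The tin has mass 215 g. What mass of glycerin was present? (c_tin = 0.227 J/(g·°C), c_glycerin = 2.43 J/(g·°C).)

Let T be the final temperature. ΣQ_i = 0:
215·0.227·(36.2 − 202) + m·2.43·(36.2 − 31.2) = 0
12.15 m = 8091.9
m = 8091.9/12.15 ≈ 666 g

m ≈ 666 g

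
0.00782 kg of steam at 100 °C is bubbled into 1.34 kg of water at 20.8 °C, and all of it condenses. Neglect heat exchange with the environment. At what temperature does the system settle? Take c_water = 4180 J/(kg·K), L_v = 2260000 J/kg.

T_f ≈ 24.4 °C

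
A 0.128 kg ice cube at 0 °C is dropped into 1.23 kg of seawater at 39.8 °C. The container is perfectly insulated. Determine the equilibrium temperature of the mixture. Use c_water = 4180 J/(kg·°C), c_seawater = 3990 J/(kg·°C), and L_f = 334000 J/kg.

T_f ≈ 28.0 °C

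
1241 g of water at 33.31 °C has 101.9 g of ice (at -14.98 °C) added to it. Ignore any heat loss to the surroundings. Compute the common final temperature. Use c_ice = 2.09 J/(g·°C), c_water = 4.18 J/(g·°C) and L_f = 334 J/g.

T_f ≈ 24.2 °C

Taking heat into each body as positive, Σ m c ΔT = 0:
ice -14.98→0 °C: 101.9×2.09×14.98 = 3190.3
  latent heat to melt: 101.9×334 = 34035
  meltwater 0→T: 101.9×4.18×T = 425.94 T
  water: 5187.4(T − 33.31)
5613.3 T = 172792 − 37225 = 135567
T ≈ 24.15 °C — above 0 °C, consistent with complete melting.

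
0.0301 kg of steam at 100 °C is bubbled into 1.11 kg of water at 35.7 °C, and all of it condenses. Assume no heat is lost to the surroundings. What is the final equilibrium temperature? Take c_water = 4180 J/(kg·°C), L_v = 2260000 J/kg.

Energy conservation, ΣQ = 0:
condense steam: −0.0301×2260000 = −68026
  condensed water 100 °C→T: 125.82(T − 100)
  original water: 4639.8(T − 35.7)
4765.6 T = 68026 + 12582 + 165641 = 246249
T ≈ 51.67 °C (< 100 °C, so full condensation is consistent).

T_f ≈ 51.7 °C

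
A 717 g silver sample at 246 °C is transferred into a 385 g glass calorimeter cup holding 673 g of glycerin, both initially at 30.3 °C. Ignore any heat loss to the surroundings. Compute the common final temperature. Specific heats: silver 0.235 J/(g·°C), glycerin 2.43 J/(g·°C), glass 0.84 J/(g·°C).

T_f ≈ 47.4 °C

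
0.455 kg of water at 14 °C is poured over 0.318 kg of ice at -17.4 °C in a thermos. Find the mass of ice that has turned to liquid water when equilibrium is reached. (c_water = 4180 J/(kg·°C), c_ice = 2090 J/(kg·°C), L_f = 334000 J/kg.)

Heat available from the water dropping to 0 °C: 0.455×4180×14 = 26627 J.
Warming the ice to 0 °C takes 0.318×2090×17.4 = 11564 J, leaving 15062 J for melting.
Melting all 0.318 kg of ice would need 0.318×334000 = 106212 J.
Since 15062 < 106212 J, not all the ice melts; equilibrium is at 0 °C.
m_melt = 15062 / L_f = 0.0451 kg.

m_melted ≈ 0.0451 kg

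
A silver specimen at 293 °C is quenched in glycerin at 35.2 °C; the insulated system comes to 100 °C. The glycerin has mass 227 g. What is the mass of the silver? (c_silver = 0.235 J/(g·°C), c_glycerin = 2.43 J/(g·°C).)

Setting the total heat transfer to zero:
m·0.235·(100 − 293) + 227·2.43·(100 − 35.2) = 0
-45.35 m = -35744
m = -35744/-45.35 ≈ 788.1 g

m ≈ 788 g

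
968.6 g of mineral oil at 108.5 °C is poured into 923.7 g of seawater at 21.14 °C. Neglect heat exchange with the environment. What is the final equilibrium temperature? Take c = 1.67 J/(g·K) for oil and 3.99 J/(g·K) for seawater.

Setting the total heat transfer to zero:
968.6·1.67·(T − 108.5) + 923.7·3.99·(T − 21.14) = 0
1617.6(T − 108.5) + 3685.6(T − 21.14) = 0
5303.1 T = 253418
T = 253418 / 5303.1 = 47.8 °C

T_f ≈ 47.8 °C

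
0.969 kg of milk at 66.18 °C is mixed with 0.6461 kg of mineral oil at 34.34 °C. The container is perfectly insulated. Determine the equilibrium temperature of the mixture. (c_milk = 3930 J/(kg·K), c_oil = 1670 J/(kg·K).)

Heat lost by the milk equals heat gained by the oil:
0.969×3930×(66.18 − T) = 0.6461×1670×(T − 34.34)
3808.2(66.18 − T) = 1079(T − 34.34)
4887.2 T = 289077  ⇒  T ≈ 59.15 °C

T_f ≈ 59.2 °C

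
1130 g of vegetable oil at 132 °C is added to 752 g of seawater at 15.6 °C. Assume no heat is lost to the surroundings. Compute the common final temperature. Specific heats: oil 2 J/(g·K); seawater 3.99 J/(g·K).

T_f ≈ 65.6 °C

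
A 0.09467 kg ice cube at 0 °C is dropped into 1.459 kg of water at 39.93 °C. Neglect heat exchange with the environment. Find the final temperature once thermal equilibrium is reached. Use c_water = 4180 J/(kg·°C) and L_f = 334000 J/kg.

T_f ≈ 32.6 °C

Energy balance with sensible and latent terms:
latent heat to melt: 0.09467·334000 = 31620; warm the meltwater: 395.72 T; water cools: 1.459·4180·(T − 39.93) = 6098.6(T − 39.93)
6494.3 T = 243518 − 31620 = 211898
T ≈ 32.63 °C. Since T > 0 °C, the all-ice-melts assumption holds.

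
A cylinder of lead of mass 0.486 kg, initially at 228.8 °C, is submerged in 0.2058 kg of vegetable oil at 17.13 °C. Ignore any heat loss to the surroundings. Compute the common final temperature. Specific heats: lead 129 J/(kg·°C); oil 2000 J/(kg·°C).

T_f ≈ 45.1 °C

Taking heat into each body as positive, Σ m c ΔT = 0:
0.486×129×(T − 228.8) + 0.2058×2000×(T − 17.13) = 0
62.69(T − 228.8) + 411.6(T − 17.13) = 0
(62.69 + 411.6) T = 62.69×228.8 + 411.6×17.13
T = 21395/474.29 ≈ 45.11 °C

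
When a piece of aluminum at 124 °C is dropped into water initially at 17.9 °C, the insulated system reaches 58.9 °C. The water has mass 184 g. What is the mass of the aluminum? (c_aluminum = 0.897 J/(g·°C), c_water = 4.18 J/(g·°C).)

m ≈ 540 g

Heat gained plus heat lost sum to zero:
m·0.897·(58.9 − 124) + 184·4.18·(58.9 − 17.9) = 0
-58.39 m = -31534
m = -31534/-58.39 ≈ 540 g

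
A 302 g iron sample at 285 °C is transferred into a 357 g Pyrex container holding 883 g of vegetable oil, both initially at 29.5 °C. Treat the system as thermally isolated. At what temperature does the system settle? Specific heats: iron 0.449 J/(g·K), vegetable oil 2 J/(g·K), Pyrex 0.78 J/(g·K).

T_f ≈ 45.4 °C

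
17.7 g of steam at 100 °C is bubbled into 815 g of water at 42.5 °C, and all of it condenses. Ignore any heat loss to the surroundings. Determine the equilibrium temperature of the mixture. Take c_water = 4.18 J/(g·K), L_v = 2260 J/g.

T_f ≈ 55.2 °C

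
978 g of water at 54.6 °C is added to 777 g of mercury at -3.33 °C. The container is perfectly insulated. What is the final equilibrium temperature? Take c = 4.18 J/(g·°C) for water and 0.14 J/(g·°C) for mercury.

T_f ≈ 53.1 °C

|Q_water| = |Q_mercury|:
978·4.18·(54.6 − T) = 777·0.14·(T − (-3.33))
4088(54.6 − T) = 108.78(T − (-3.33))
4196.8 T = 222845  ⇒  T ≈ 53.10 °C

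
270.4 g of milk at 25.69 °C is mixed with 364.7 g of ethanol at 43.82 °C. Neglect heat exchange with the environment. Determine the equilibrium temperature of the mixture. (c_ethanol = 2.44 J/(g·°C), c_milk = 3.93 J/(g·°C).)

T_f ≈ 34.0 °C

T_f = Σ m_i c_i T_i / Σ m_i c_i:
T_f = (889.87*43.82 + 1062.7*25.69) / (889.87 + 1062.7)
    = 66294 / 1952.5 ≈ 33.95 °C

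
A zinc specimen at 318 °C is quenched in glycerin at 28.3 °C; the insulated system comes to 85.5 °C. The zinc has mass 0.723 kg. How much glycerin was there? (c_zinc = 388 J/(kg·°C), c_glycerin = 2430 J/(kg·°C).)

Energy conservation, ΣQ = 0:
0.723×388×(85.5 − 318) + m×2430×(85.5 − 28.3) = 0
138996 m = 65222
m = 65222/138996 ≈ 0.4692 kg

m ≈ 0.469 kg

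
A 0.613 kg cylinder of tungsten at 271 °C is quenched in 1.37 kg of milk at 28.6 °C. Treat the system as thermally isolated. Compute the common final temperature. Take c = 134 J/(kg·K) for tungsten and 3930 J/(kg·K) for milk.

T_f ≈ 32.2 °C

Taking heat into each body as positive, Σ m c ΔT = 0:
0.613·134·(T − 271) + 1.37·3930·(T − 28.6) = 0
82.14(T − 271) + 5384.1(T − 28.6) = 0
5466.2 T = 176246
T = 176246/5466.2 ≈ 32.24 °C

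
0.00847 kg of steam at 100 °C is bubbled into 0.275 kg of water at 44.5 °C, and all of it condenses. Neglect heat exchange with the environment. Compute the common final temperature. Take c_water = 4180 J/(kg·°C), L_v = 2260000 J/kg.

T_f ≈ 62.3 °C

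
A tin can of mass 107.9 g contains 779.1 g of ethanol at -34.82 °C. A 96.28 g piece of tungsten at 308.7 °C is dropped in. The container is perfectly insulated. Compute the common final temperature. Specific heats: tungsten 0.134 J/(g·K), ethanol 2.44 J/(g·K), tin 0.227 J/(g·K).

Heat gained plus heat lost sum to zero:
96.28·0.134·(T − 308.7) + 779.1·2.44·(T − (-34.82)) + 107.9·0.227·(T − (-34.82)) = 0
12.9(T − 308.7) + 1901(T − (-34.82)) + 24.49(T − (-34.82)) = 0
(12.9 + 1901 + 24.49) T = 12.9·308.7 + 1901·(-34.82) + 24.49·(-34.82)
T = -63063/1938.4 ≈ -32.53 °C

T_f ≈ -32.5 °C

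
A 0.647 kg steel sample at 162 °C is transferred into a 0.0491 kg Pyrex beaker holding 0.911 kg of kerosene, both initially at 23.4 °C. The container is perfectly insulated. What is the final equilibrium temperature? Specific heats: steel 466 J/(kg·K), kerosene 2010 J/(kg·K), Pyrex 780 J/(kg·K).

Heat gained plus heat lost sum to zero:
0.647·466·(T − 162) + 0.911·2010·(T − 23.4) + 0.0491·780·(T − 23.4) = 0
301.5(T − 162) + 1831.1(T − 23.4) + 38.3(T − 23.4) = 0
2170.9 T = 92587
T = 92587 / 2170.9 = 42.6 °C

T_f ≈ 42.6 °C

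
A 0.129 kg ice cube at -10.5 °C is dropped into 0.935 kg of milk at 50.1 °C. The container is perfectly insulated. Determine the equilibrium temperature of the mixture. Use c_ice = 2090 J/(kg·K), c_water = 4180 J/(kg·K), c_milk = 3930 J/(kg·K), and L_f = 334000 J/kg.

T_f ≈ 32.8 °C

Let T be the final temperature. ΣQ_i = 0:
warm ice to 0 °C: 0.129×2090×(0 − (-10.5)) = 2830.9; latent heat to melt: 0.129×334000 = 43086; warm the meltwater: 539.22 T; milk cools: 0.935×3930×(T − 50.1) = 3674.6(T − 50.1)
4213.8 T = 184095 − 45917 = 138178
T ≈ 32.79 °C. Since T > 0 °C, the all-ice-melts assumption holds.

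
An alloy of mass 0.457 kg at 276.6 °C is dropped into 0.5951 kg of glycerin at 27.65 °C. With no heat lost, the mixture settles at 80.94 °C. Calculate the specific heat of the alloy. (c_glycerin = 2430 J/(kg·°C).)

m_s c (T_s − T_f) = m_glycerin c_glycerin (T_f − T_0):
0.457·c·(276.6 − 80.94) = 0.5951·2430·(80.94 − 27.65)
89.42 c = 77062  ⇒  c ≈ 861.8 J/(kg·°C)

c ≈ 862 J/(kg·°C)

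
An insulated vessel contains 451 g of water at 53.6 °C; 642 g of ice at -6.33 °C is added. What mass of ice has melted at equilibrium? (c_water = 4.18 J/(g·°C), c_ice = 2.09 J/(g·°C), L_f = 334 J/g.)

m_melted ≈ 277 g

Cooling the water to 0 °C releases 451×4.18×53.6 = 101046 J.
Warming the ice to 0 °C takes 642×2.09×6.33 = 8493.5 J, leaving 92552 J for melting.
Fully melting the ice requires m_ice L_f = 642×334 = 214428 J.
92552 J < 214428 J, so only part of the ice melts and the system sits at 0 °C.
m_melted×334 = 92552  ⇒  m_melted ≈ 277.1 g.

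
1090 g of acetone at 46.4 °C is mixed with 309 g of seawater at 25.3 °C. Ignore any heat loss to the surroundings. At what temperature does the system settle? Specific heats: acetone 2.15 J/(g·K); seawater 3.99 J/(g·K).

Heat gained plus heat lost sum to zero:
1090·2.15·(T − 46.4) + 309·3.99·(T − 25.3) = 0
2343.5(T − 46.4) + 1232.9(T − 25.3) = 0
(2343.5 + 1232.9) T = 2343.5·46.4 + 1232.9·25.3
T = 139931 / 3576.4 = 39.1 °C

T_f ≈ 39.1 °C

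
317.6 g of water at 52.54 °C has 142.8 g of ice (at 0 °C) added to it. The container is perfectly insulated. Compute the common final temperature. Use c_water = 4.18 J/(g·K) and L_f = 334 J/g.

T_f ≈ 11.5 °C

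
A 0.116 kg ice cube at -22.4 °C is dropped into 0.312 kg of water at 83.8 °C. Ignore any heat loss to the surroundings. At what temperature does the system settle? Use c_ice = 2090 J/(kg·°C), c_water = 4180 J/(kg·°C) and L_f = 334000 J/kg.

T_f ≈ 36.4 °C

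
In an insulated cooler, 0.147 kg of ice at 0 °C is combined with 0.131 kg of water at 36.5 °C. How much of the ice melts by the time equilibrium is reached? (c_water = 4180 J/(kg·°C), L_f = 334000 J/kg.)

Cooling the water to 0 °C releases 0.131×4180×36.5 = 19987 J.
Fully melting the ice requires m_ice L_f = 0.147×334000 = 49098 J.
That's not enough to melt it all — equilibrium is at 0 °C with ice remaining.
m_melted×334000 = 19987  ⇒  m_melted ≈ 0.05984 kg.

m_melted ≈ 0.0598 kg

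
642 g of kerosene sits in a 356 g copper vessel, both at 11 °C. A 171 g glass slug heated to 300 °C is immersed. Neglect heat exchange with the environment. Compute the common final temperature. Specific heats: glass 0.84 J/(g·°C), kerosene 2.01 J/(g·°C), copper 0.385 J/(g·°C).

Energy conservation, ΣQ = 0:
171×0.84×(T − 300) + 642×2.01×(T − 11) + 356×0.385×(T − 11) = 0
1571.1 T = 58794
T = 58794/1571.1 ≈ 37.42 °C

T_f ≈ 37.4 °C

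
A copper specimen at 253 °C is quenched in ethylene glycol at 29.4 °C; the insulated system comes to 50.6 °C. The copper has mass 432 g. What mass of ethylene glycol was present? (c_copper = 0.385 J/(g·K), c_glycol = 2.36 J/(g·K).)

|Q_copper| = |Q_glycol|:
432×0.385×(253 − 50.6) = m×2.36×(50.6 − 29.4)
50.03 m = 33663  ⇒  m ≈ 672.8 g

m ≈ 673 g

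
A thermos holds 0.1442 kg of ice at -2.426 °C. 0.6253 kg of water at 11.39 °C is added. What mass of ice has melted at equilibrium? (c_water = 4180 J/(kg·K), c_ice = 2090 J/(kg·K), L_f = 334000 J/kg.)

Heat available from the water dropping to 0 °C: 0.6253×4180×11.39 = 29771 J.
Warming the ice to 0 °C takes 0.1442×2090×2.426 = 731.14 J, leaving 29040 J for melting.
Melting all 0.1442 kg of ice would need 0.1442×334000 = 48163 J.
Since 29040 < 48163 J, not all the ice melts; equilibrium is at 0 °C.
m_melt = 29040 / L_f = 0.08694 kg.

m_melted ≈ 0.0869 kg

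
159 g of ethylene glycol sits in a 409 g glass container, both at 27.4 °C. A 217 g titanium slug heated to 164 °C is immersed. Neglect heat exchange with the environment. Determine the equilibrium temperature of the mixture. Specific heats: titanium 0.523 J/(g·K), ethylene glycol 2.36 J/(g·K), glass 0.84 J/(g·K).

T_f ≈ 46.0 °C

T_f = Σ m_i c_i T_i / Σ m_i c_i:
T_f = (113.49×164 + 375.24×27.4 + 343.56×27.4) / (113.49 + 375.24 + 343.56)
    = 38308 / 832.29 ≈ 46.03 °C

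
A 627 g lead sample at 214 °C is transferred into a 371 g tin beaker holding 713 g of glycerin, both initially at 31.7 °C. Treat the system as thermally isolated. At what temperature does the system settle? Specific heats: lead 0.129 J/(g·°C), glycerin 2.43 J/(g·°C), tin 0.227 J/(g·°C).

T_f ≈ 39.5 °C

Energy conservation, ΣQ = 0:
627×0.129×(T − 214) + 713×2.43×(T − 31.7) + 371×0.227×(T − 31.7) = 0
80.88(T − 214) + 1732.6(T − 31.7) + 84.22(T − 31.7) = 0
(80.88 + 1732.6 + 84.22) T = 80.88×214 + 1732.6×31.7 + 84.22×31.7
T = 74902/1897.7 ≈ 39.47 °C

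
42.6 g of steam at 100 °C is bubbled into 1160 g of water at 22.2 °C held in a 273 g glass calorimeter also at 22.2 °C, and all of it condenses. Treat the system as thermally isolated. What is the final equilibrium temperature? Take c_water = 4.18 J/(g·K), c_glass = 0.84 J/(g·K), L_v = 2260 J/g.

T_f ≈ 43.2 °C

Taking heat into each body as positive, Σ m c ΔT = 0:
condense steam: −42.6·2260 = −96276
  condensed water 100 °C→T: 178.07(T − 100)
  original water: 4848.8(T − 22.2)
  glass cup: 273·0.84·(T − 22.2) = 229.32(T − 22.2)
5256.2 T = 96276 + 17807 + 112734 = 226817
T ≈ 43.15 °C, under the boiling point, so the assumption holds.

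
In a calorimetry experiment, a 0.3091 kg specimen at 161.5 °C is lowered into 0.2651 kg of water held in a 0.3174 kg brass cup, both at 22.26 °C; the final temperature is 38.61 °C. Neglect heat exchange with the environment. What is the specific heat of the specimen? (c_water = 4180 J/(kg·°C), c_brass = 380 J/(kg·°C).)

Let T be the final temperature. ΣQ_i = 0:
0.3091·c·(38.61 − 161.5) + 0.2651·4180·(38.61 − 22.26) + 0.3174·380·(38.61 − 22.26) = 0
-37.99 c = -20090
c = -20090/-37.99 ≈ 528.9 J/(kg·°C)

c ≈ 529 J/(kg·°C)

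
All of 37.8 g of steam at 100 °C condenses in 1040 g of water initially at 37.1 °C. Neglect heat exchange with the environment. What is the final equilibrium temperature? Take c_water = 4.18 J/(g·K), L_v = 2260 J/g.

T_f ≈ 58.3 °C

Sum of m c ΔT and latent-heat terms is zero:
latent heat released on condensation: 37.8·2260 = 85428
  condensate cools 100→T: 37.8·4.18·(T − 100) = 158(T − 100)
  original water: 4347.2(T − 37.1)
4505.2 T = 85428 + 15800 + 161281 = 262510
T ≈ 58.27 °C (< 100 °C, so full condensation is consistent).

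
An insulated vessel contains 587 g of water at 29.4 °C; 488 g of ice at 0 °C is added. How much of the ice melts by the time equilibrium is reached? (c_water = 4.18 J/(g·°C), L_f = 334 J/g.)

Heat available from the water dropping to 0 °C: 587·4.18·29.4 = 72138 J.
To melt every bit of ice: 488·334 = 162992 J.
72138 J < 162992 J, so only part of the ice melts and the system sits at 0 °C.
m_melt = 72138 / L_f = 216 g.

m_melted ≈ 216 g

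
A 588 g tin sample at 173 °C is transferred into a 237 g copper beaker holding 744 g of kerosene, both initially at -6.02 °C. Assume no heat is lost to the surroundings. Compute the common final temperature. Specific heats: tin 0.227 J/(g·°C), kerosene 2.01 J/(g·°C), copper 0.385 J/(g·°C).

T_f ≈ 7.9 °C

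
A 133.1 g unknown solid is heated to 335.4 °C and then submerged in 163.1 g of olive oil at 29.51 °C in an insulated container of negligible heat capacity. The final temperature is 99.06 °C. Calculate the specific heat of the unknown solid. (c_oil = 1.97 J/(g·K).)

c ≈ 0.71 J/(g·K)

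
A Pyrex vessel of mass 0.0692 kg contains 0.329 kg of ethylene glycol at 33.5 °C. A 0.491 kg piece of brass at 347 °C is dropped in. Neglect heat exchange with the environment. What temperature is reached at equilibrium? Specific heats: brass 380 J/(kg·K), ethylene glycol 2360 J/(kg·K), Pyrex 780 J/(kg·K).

T_f ≈ 91.0 °C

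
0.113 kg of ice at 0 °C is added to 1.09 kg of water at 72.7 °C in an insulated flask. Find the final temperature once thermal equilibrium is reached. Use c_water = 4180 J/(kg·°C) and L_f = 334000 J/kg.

Conservation of energy gives ΣQ = 0:
fusion: m_ice L_f = 0.113·334000 = 37742
  meltwater 0→T: 0.113·4180·T = 472.34 T
  water cools: 1.09·4180·(T − 72.7) = 4556.2(T − 72.7)
5028.5 T = 331236 − 37742 = 293494
T ≈ 58.37 °C — above 0 °C, consistent with complete melting.

T_f ≈ 58.4 °C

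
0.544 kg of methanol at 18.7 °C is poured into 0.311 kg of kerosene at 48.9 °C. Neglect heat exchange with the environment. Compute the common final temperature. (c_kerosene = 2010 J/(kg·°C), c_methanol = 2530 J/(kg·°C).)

T_f ≈ 28.1 °C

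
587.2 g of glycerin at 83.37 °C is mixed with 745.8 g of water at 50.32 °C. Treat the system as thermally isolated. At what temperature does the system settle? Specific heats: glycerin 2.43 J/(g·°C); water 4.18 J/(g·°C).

T_f is the heat-capacity-weighted average of the initial temperatures:
T_f = (1426.9*83.37 + 3117.4*50.32) / (1426.9 + 3117.4)
    = 275830 / 4544.3 ≈ 60.70 °C

T_f ≈ 60.7 °C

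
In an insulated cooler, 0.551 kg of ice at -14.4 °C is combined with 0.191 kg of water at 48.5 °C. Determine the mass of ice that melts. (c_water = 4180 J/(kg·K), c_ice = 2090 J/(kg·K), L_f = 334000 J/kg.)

Heat available from the water dropping to 0 °C: 0.191·4180·48.5 = 38721 J.
Warming the ice to 0 °C takes 0.551·2090·14.4 = 16583 J, leaving 22139 J for melting.
To melt every bit of ice: 0.551·334000 = 184034 J.
Since 22139 < 184034 J, not all the ice melts; equilibrium is at 0 °C.
m_melted·334000 = 22139  ⇒  m_melted ≈ 0.06628 kg.

m_melted ≈ 0.0663 kg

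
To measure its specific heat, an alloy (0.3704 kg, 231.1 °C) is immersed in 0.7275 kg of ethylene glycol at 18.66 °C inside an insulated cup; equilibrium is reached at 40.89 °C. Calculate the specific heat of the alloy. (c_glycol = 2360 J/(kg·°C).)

c ≈ 542 J/(kg·°C)

m_s c (T_s − T_f) = m_glycol c_glycol (T_f − T_0):
0.3704×c×(231.1 − 40.89) = 0.7275×2360×(40.89 − 18.66)
70.45 c = 38167  ⇒  c ≈ 541.7 J/(kg·°C)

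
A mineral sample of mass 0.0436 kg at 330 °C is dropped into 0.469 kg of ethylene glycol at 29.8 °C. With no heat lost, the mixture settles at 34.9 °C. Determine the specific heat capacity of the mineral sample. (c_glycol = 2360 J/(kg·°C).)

Heat lost by the mineral sample = heat gained by the glycol:
0.0436·c·(330 − 34.9) = 0.469·2360·(34.9 − 29.8)
12.87 c = 5644.9  ⇒  c ≈ 438.7 J/(kg·°C)

c ≈ 439 J/(kg·°C)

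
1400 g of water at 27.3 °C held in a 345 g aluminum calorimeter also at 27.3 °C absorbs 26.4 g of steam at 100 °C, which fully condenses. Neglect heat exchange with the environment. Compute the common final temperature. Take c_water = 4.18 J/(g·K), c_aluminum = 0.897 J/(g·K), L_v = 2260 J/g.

T_f ≈ 38.1 °C

Heat gained plus heat lost sum to zero:
steam→water at 100 °C releases m L_v = 26.4·2260 = 59664; condensed water 100 °C→T: 110.35(T − 100); water warms: 1400·4.18·(T − 27.3) = 5852(T − 27.3); aluminum cup: 345·0.897·(T − 27.3) = 309.47(T − 27.3)
6271.8 T = 59664 + 11035 + 168208 = 238907
T ≈ 38.09 °C, under the boiling point, so the assumption holds.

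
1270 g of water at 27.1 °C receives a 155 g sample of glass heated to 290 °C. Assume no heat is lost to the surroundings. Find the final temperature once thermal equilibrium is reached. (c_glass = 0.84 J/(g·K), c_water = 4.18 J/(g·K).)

T_f ≈ 33.4 °C

Setting the total heat transfer to zero:
155×0.84×(T − 290) + 1270×4.18×(T − 27.1) = 0
130.2(T − 290) + 5308.6(T − 27.1) = 0
(130.2 + 5308.6) T = 130.2×290 + 5308.6×27.1
T ≈ 33.39 °C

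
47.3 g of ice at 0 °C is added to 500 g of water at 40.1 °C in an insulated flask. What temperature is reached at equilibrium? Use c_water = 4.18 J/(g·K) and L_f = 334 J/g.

T_f ≈ 29.7 °C

Taking heat into each body as positive, Σ m c ΔT = 0:
fusion: m_ice L_f = 47.3×334 = 15798; meltwater 0→T: 47.3×4.18×T = 197.71 T; water cools: 500×4.18×(T − 40.1) = 2090(T − 40.1)
2287.7 T = 83809 − 15798 = 68011
T ≈ 29.73 °C. Since T > 0 °C, the all-ice-melts assumption holds.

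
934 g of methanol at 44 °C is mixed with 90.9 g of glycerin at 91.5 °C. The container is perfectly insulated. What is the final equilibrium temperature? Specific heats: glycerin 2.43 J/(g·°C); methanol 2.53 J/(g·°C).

T_f ≈ 48.1 °C

Conservation of energy gives ΣQ = 0:
90.9×2.43×(T − 91.5) + 934×2.53×(T − 44) = 0
220.89(T − 91.5) + 2363(T − 44) = 0
2583.9 T = 124184
T = 124184 / 2583.9 = 48.1 °C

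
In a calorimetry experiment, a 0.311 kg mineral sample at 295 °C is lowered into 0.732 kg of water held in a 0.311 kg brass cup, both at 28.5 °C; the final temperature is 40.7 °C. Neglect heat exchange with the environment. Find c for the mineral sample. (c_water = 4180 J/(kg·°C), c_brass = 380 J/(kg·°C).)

Taking heat into each body as positive, Σ m c ΔT = 0:
0.311·c·(40.7 − 295) + 0.732·4180·(40.7 − 28.5) + 0.311·380·(40.7 − 28.5) = 0
-79.09 c = -38771
c = -38771/-79.09 ≈ 490.2 J/(kg·°C)

c ≈ 490 J/(kg·°C)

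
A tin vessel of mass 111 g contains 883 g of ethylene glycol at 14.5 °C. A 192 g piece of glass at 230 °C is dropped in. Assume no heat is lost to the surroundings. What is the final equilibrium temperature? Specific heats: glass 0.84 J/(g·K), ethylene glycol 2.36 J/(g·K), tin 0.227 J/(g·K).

T_f ≈ 29.8 °C

Conservation of energy gives ΣQ = 0:
192×0.84×(T − 230) + 883×2.36×(T − 14.5) + 111×0.227×(T − 14.5) = 0
161.28(T − 230) + 2083.9(T − 14.5) + 25.2(T − 14.5) = 0
(161.28 + 2083.9 + 25.2) T = 161.28×230 + 2083.9×14.5 + 25.2×14.5
T = 67676/2270.4 ≈ 29.81 °C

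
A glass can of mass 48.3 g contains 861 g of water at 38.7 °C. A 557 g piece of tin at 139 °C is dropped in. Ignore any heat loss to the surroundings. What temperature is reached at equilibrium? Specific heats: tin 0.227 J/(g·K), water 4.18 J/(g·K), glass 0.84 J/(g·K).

T_f ≈ 42.1 °C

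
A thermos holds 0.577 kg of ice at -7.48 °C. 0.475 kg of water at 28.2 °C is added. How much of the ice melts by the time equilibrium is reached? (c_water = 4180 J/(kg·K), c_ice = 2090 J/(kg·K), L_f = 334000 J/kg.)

m_melted ≈ 0.141 kg

Cooling the water to 0 °C releases 0.475·4180·28.2 = 55991 J.
Of that, 0.577·2090·7.48 = 9020.4 J goes to bring the ice to 0 °C, leaving 46971 J.
Fully melting the ice requires m_ice L_f = 0.577·334000 = 192718 J.
That's not enough to melt it all — equilibrium is at 0 °C with ice remaining.
m_melt = 46971 / L_f = 0.1406 kg.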